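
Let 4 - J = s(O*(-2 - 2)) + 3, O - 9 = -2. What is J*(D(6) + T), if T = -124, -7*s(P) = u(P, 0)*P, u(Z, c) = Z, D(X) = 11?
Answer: -12769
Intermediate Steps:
O = 7 (O = 9 - 2 = 7)
s(P) = -P²/7 (s(P) = -P*P/7 = -P²/7)
J = 113 (J = 4 - (-49*(-2 - 2)²/7 + 3) = 4 - (-(7*(-4))²/7 + 3) = 4 - (-⅐*(-28)² + 3) = 4 - (-⅐*784 + 3) = 4 - (-112 + 3) = 4 - 1*(-109) = 4 + 109 = 113)
J*(D(6) + T) = 113*(11 - 124) = 113*(-113) = -12769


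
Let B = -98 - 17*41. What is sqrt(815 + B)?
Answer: 2*sqrt(5) ≈ 4.4721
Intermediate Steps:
B = -795 (B = -98 - 697 = -795)
sqrt(815 + B) = sqrt(815 - 795) = sqrt(20) = 2*sqrt(5)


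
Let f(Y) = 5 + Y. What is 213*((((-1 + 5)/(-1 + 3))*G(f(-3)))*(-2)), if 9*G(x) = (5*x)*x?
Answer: -5680/3 ≈ -1893.3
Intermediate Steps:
G(x) = 5*x²/9 (G(x) = ((5*x)*x)/9 = (5*x²)/9 = 5*x²/9)
213*((((-1 + 5)/(-1 + 3))*G(f(-3)))*(-2)) = 213*((((-1 + 5)/(-1 + 3))*(5*(5 - 3)²/9))*(-2)) = 213*(((4/2)*((5/9)*2²))*(-2)) = 213*(((4*(½))*((5/9)*4))*(-2)) = 213*((2*(20/9))*(-2)) = 213*((40/9)*(-2)) = 213*(-80/9) = -5680/3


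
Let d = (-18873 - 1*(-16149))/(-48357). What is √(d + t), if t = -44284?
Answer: 2*I*√35512191178/1791 ≈ 210.44*I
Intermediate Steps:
d = 908/16119 (d = (-18873 + 16149)*(-1/48357) = -2724*(-1/48357) = 908/16119 ≈ 0.056331)
√(d + t) = √(908/16119 - 44284) = √(-713812888/16119) = 2*I*√35512191178/1791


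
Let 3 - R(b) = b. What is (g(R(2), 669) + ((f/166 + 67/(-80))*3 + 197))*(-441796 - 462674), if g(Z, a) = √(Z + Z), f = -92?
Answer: -115804449579/664 - 904470*√2 ≈ -1.7568e+8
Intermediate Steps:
R(b) = 3 - b
g(Z, a) = √2*√Z (g(Z, a) = √(2*Z) = √2*√Z)
(g(R(2), 669) + ((f/166 + 67/(-80))*3 + 197))*(-441796 - 462674) = (√2*√(3 - 1*2) + ((-92/166 + 67/(-80))*3 + 197))*(-441796 - 462674) = (√2*√(3 - 2) + ((-92*1/166 + 67*(-1/80))*3 + 197))*(-904470) = (√2*√1 + ((-46/83 - 67/80)*3 + 197))*(-904470) = (√2*1 + (-9241/6640*3 + 197))*(-904470) = (√2 + (-27723/6640 + 197))*(-904470) = (√2 + 1280357/6640)*(-904470) = (1280357/6640 + √2)*(-904470) = -115804449579/664 - 904470*√2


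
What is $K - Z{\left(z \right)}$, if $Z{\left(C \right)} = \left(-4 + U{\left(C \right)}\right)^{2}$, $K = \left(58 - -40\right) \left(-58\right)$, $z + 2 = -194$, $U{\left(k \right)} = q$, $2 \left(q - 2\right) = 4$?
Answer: $-5684$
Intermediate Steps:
$q = 4$ ($q = 2 + \frac{1}{2} \cdot 4 = 2 + 2 = 4$)
$U{\left(k \right)} = 4$
$z = -196$ ($z = -2 - 194 = -196$)
$K = -5684$ ($K = \left(58 + 40\right) \left(-58\right) = 98 \left(-58\right) = -5684$)
$Z{\left(C \right)} = 0$ ($Z{\left(C \right)} = \left(-4 + 4\right)^{2} = 0^{2} = 0$)
$K - Z{\left(z \right)} = -5684 - 0 = -5684 + 0 = -5684$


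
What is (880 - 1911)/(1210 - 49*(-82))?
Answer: -1031/5228 ≈ -0.19721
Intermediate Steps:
(880 - 1911)/(1210 - 49*(-82)) = -1031/(1210 + 4018) = -1031/5228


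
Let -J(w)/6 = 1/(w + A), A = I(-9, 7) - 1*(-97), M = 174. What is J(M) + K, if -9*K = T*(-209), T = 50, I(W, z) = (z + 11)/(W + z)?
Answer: 1368923/1179 ≈ 1161.1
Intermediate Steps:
I(W, z) = (11 + z)/(W + z)
A = 88 (A = (11 + 7)/(-9 + 7) - 1*(-97) = 18/(-2) + 97 = -½*18 + 97 = -9 + 97 = 88)
J(w) = -6/(88 + w) (J(w) = -6/(w + 88) = -6/(88 + w))
K = 10450/9 (K = -50*(-209)/9 = -⅑*(-10450) = 10450/9 ≈ 1161.1)
J(M) + K = -6/(88 + 174) + 10450/9 = -6/262 + 10450/9 = -6*1/262 + 10450/9 = -3/131 + 10450/9 = 1368923/1179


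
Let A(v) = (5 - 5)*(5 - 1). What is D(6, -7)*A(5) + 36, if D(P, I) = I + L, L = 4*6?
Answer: 36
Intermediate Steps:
L = 24
D(P, I) = 24 + I (D(P, I) = I + 24 = 24 + I)
A(v) = 0 (A(v) = 0*4 = 0)
D(6, -7)*A(5) + 36 = (24 - 7)*0 + 36 = 17*0 + 36 = 0 + 36 = 36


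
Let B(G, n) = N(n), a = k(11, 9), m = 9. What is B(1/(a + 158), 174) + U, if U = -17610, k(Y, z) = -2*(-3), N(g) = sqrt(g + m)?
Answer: -17610 + sqrt(183) ≈ -17596.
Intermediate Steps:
N(g) = sqrt(9 + g) (N(g) = sqrt(g + 9) = sqrt(9 + g))
k(Y, z) = 6
a = 6
B(G, n) = sqrt(9 + n)
B(1/(a + 158), 174) + U = sqrt(9 + 174) - 17610 = sqrt(183) - 17610 = -17610 + sqrt(183)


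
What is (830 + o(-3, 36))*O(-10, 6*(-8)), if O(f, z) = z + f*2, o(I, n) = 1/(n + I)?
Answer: -1862588/33 ≈ -56442.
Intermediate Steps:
o(I, n) = 1/(I + n)
O(f, z) = z + 2*f
(830 + o(-3, 36))*O(-10, 6*(-8)) = (830 + 1/(-3 + 36))*(6*(-8) + 2*(-10)) = (830 + 1/33)*(-48 - 20) = (830 + 1/33)*(-68) = (27391/33)*(-68) = -1862588/33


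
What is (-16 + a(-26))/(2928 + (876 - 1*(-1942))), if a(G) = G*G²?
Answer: -8796/2873 ≈ -3.0616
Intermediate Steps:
a(G) = G³
(-16 + a(-26))/(2928 + (876 - 1*(-1942))) = (-16 + (-26)³)/(2928 + (876 - 1*(-1942))) = (-16 - 17576)/(2928 + (876 + 1942)) = -17592/(2928 + 2818) = -17592/5746 = -17592*1/5746 = -8796/2873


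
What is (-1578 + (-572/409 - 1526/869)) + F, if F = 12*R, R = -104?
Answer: -1005540948/355421 ≈ -2829.2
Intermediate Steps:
F = -1248 (F = 12*(-104) = -1248)
(-1578 + (-572/409 - 1526/869)) + F = (-1578 + (-572/409 - 1526/869)) - 1248 = (-1578 - 1121202/355421) - 1248 = -561975540/355421 - 1248 = -1005540948/355421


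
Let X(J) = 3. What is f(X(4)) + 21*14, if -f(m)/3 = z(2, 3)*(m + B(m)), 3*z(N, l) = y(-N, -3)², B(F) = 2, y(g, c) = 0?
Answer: 294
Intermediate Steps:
z(N, l) = 0 (z(N, l) = (⅓)*0² = (⅓)*0 = 0)
f(m) = 0 (f(m) = -0*(m + 2) = -0*(2 + m) = -3*0 = 0)
f(X(4)) + 21*14 = 0 + 21*14 = 0 + 294 = 294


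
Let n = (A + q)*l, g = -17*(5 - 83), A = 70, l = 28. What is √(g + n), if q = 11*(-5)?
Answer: 3*√194 ≈ 41.785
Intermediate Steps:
g = 1326 (g = -17*(-78) = 1326)
q = -55
n = 420 (n = (70 - 55)*28 = 15*28 = 420)
√(g + n) = √(1326 + 420) = √1746 = 3*√194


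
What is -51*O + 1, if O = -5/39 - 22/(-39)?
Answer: -276/13 ≈ -21.231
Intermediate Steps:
O = 17/39 (O = -5*1/39 - 22*(-1/39) = -5/39 + 22/39 = 17/39 ≈ 0.43590)
-51*O + 1 = -51*17/39 + 1 = -289/13 + 1 = -276/13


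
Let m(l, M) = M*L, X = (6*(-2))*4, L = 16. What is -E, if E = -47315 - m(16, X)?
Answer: 46547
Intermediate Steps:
X = -48 (X = -12*4 = -48)
m(l, M) = 16*M (m(l, M) = M*16 = 16*M)
E = -46547 (E = -47315 - 16*(-48) = -47315 - 1*(-768) = -47315 + 768 = -46547)
-E = -1*(-46547) = 46547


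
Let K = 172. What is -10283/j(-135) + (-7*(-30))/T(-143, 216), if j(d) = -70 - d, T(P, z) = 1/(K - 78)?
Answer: 97909/5 ≈ 19582.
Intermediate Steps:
T(P, z) = 1/94 (T(P, z) = 1/(172 - 78) = 1/94)
-10283/j(-135) + (-7*(-30))/T(-143, 216) = -10283/(-70 - 1*(-135)) + (-7*(-30))/(1/94) = -10283/(-70 + 135) + 210*94 = -10283/65 + 19740 = -10283*1/65 + 19740 = -791/5 + 19740 = 97909/5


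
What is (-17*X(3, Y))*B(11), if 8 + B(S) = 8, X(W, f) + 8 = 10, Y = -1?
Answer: 0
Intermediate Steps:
X(W, f) = 2 (X(W, f) = -8 + 10 = 2)
B(S) = 0 (B(S) = -8 + 8 = 0)
(-17*X(3, Y))*B(11) = -17*2*0 = -34*0 = 0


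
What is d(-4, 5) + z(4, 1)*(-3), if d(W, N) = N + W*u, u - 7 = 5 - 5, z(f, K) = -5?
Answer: -8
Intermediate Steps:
u = 7 (u = 7 + (5 - 5) = 7 + 0 = 7)
d(W, N) = N + 7*W (d(W, N) = N + W*7 = N + 7*W)
d(-4, 5) + z(4, 1)*(-3) = (5 + 7*(-4)) - 5*(-3) = (5 - 28) + 15 = -23 + 15 = -8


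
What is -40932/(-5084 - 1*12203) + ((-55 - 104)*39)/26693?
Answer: 985401189/461441891 ≈ 2.1355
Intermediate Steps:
-40932/(-5084 - 1*12203) + ((-55 - 104)*39)/26693 = -40932/(-5084 - 12203) - 159*39*(1/26693) = -40932/(-17287) - 6201*1/26693 = -40932*(-1/17287) - 6201/26693 = 40932/17287 - 6201/26693 = 985401189/461441891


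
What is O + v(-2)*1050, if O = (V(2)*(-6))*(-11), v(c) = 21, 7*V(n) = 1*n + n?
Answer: 154614/7 ≈ 22088.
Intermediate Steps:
V(n) = 2*n/7 (V(n) = (1*n + n)/7 = (n + n)/7 = (2*n)/7 = 2*n/7)
O = 264/7 (O = (((2/7)*2)*(-6))*(-11) = ((4/7)*(-6))*(-11) = -24/7*(-11) = 264/7 ≈ 37.714)
O + v(-2)*1050 = 264/7 + 21*1050 = 264/7 + 22050 = 154614/7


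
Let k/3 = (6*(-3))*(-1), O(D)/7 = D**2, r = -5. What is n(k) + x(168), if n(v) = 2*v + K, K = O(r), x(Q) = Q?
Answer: 451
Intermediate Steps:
O(D) = 7*D**2
K = 175 (K = 7*(-5)**2 = 7*25 = 175)
k = 54 (k = 3*((6*(-3))*(-1)) = 3*(-18*(-1)) = 3*18 = 54)
n(v) = 175 + 2*v (n(v) = 2*v + 175 = 175 + 2*v)
n(k) + x(168) = (175 + 2*54) + 168 = (175 + 108) + 168 = 283 + 168 = 451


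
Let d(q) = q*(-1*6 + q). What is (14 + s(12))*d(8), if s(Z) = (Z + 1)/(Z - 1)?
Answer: 2672/11 ≈ 242.91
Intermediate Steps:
d(q) = q*(-6 + q)
s(Z) = (1 + Z)/(-1 + Z)
(14 + s(12))*d(8) = (14 + (1 + 12)/(-1 + 12))*(8*(-6 + 8)) = (14 + 13/11)*(8*2) = (14 + (1/11)*13)*16 = (14 + 13/11)*16 = (167/11)*16 = 2672/11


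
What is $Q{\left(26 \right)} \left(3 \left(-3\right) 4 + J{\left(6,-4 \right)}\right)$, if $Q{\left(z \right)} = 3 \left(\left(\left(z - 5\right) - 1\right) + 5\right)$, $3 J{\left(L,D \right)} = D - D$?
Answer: $-2700$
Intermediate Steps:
$J{\left(L,D \right)} = 0$ ($J{\left(L,D \right)} = \frac{D - D}{3} = \frac{1}{3} \cdot 0 = 0$)
$Q{\left(z \right)} = -3 + 3 z$ ($Q{\left(z \right)} = 3 \left(\left(\left(-5 + z\right) - 1\right) + 5\right) = 3 \left(\left(-6 + z\right) + 5\right) = 3 \left(-1 + z\right) = -3 + 3 z$)
$Q{\left(26 \right)} \left(3 \left(-3\right) 4 + J{\left(6,-4 \right)}\right) = \left(-3 + 3 \cdot 26\right) \left(3 \left(-3\right) 4 + 0\right) = \left(-3 + 78\right) \left(\left(-9\right) 4 + 0\right) = 75 \left(-36 + 0\right) = 75 \left(-36\right) = -2700$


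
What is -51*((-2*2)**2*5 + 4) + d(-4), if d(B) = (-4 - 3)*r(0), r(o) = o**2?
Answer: -4284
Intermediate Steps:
d(B) = 0 (d(B) = (-4 - 3)*0**2 = -7*0 = 0)
-51*((-2*2)**2*5 + 4) + d(-4) = -51*((-2*2)**2*5 + 4) + 0 = -51*((-4)**2*5 + 4) + 0 = -51*(16*5 + 4) + 0 = -51*(80 + 4) + 0 = -51*84 + 0 = -4284 + 0 = -4284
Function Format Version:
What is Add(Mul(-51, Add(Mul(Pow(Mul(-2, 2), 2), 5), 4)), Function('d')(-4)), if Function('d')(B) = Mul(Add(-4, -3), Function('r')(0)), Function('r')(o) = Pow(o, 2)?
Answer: -4284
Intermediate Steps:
Function('d')(B) = 0 (Function('d')(B) = Mul(Add(-4, -3), Pow(0, 2)) = Mul(-7, 0) = 0)
Add(Mul(-51, Add(Mul(Pow(Mul(-2, 2), 2), 5), 4)), Function('d')(-4)) = Add(Mul(-51, Add(Mul(Pow(Mul(-2, 2), 2), 5), 4)), 0) = Add(Mul(-51, Add(Mul(Pow(-4, 2), 5), 4)), 0) = Add(Mul(-51, Add(Mul(16, 5), 4)), 0) = Add(Mul(-51, Add(80, 4)), 0) = Add(Mul(-51, 84), 0) = Add(-4284, 0) = -4284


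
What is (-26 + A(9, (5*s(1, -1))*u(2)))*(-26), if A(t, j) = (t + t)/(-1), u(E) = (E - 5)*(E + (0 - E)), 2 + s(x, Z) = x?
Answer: 1144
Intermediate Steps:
s(x, Z) = -2 + x
u(E) = 0 (u(E) = (-5 + E)*(E - E) = (-5 + E)*0 = 0)
A(t, j) = -2*t (A(t, j) = (2*t)*(-1) = -2*t)
(-26 + A(9, (5*s(1, -1))*u(2)))*(-26) = (-26 - 2*9)*(-26) = (-26 - 18)*(-26) = -44*(-26) = 1144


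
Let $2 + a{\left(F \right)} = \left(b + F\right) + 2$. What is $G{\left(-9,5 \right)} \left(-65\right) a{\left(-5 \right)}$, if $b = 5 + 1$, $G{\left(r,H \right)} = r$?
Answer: $585$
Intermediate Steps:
$b = 6$
$a{\left(F \right)} = 6 + F$ ($a{\left(F \right)} = -2 + \left(\left(6 + F\right) + 2\right) = -2 + \left(8 + F\right) = 6 + F$)
$G{\left(-9,5 \right)} \left(-65\right) a{\left(-5 \right)} = \left(-9\right) \left(-65\right) \left(6 - 5\right) = 585 \cdot 1 = 585$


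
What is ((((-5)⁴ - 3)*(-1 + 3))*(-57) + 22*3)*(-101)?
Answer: 7155042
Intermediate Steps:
((((-5)⁴ - 3)*(-1 + 3))*(-57) + 22*3)*(-101) = (((625 - 3)*2)*(-57) + 66)*(-101) = ((622*2)*(-57) + 66)*(-101) = (1244*(-57) + 66)*(-101) = (-70908 + 66)*(-101) = -70842*(-101) = 7155042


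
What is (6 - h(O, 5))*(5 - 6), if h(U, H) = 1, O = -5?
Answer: -5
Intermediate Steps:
(6 - h(O, 5))*(5 - 6) = (6 - 1*1)*(5 - 6) = (6 - 1)*(-1) = 5*(-1) = -5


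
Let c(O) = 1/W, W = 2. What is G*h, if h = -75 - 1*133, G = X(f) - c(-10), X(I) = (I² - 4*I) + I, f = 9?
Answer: -11128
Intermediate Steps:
c(O) = ½ (c(O) = 1/2 = ½)
X(I) = I² - 3*I
G = 107/2 (G = 9*(-3 + 9) - 1*½ = 9*6 - ½ = 54 - ½ = 107/2 ≈ 53.500)
h = -208 (h = -75 - 133 = -208)
G*h = (107/2)*(-208) = -11128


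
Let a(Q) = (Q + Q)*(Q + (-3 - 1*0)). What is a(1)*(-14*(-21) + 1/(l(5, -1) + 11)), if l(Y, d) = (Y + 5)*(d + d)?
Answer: -10580/9 ≈ -1175.6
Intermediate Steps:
l(Y, d) = 2*d*(5 + Y) (l(Y, d) = (5 + Y)*(2*d) = 2*d*(5 + Y))
a(Q) = 2*Q*(-3 + Q) (a(Q) = (2*Q)*(Q + (-3 + 0)) = (2*Q)*(Q - 3) = (2*Q)*(-3 + Q) = 2*Q*(-3 + Q))
a(1)*(-14*(-21) + 1/(l(5, -1) + 11)) = (2*1*(-3 + 1))*(-14*(-21) + 1/(2*(-1)*(5 + 5) + 11)) = (2*1*(-2))*(294 + 1/(2*(-1)*10 + 11)) = -4*(294 + 1/(-20 + 11)) = -4*(294 + 1/(-9)) = -4*(294 - ⅑) = -4*2645/9 = -10580/9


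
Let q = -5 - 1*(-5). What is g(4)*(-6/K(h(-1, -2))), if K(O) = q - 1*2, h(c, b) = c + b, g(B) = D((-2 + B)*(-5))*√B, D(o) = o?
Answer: -60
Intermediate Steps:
g(B) = √B*(10 - 5*B) (g(B) = ((-2 + B)*(-5))*√B = (10 - 5*B)*√B = √B*(10 - 5*B))
q = 0 (q = -5 + 5 = 0)
h(c, b) = b + c
K(O) = -2 (K(O) = 0 - 1*2 = 0 - 2 = -2)
g(4)*(-6/K(h(-1, -2))) = (5*√4*(2 - 1*4))*(-6/(-2)) = (5*2*(2 - 4))*(-6*(-½)) = (5*2*(-2))*3 = -20*3 = -60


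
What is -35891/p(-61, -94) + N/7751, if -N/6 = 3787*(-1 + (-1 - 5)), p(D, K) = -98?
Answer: 293778433/759598 ≈ 386.75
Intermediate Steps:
N = 159054 (N = -22722*(-1 + (-1 - 5)) = -22722*(-1 - 6) = -22722*(-7) = -6*(-26509) = 159054)
-35891/p(-61, -94) + N/7751 = -35891/(-98) + 159054/7751 = -35891*(-1/98) + 159054*(1/7751) = 35891/98 + 159054/7751 = 293778433/759598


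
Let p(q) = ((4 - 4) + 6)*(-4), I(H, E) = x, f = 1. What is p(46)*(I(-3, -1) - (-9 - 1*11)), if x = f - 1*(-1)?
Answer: -528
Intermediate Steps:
x = 2 (x = 1 - 1*(-1) = 1 + 1 = 2)
I(H, E) = 2
p(q) = -24 (p(q) = (0 + 6)*(-4) = 6*(-4) = -24)
p(46)*(I(-3, -1) - (-9 - 1*11)) = -24*(2 - (-9 - 1*11)) = -24*(2 - (-9 - 11)) = -24*(2 - 1*(-20)) = -24*(2 + 20) = -24*22 = -528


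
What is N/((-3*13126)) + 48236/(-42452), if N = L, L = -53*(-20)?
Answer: -243054541/208959357 ≈ -1.1632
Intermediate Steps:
L = 1060 (L = -1*(-1060) = 1060)
N = 1060
N/((-3*13126)) + 48236/(-42452) = 1060/((-3*13126)) + 48236/(-42452) = 1060/(-39378) + 48236*(-1/42452) = 1060*(-1/39378) - 12059/10613 = -530/19689 - 12059/10613 = -243054541/208959357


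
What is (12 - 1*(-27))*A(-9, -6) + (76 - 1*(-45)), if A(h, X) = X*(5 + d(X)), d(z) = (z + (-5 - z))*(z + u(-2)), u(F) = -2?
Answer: -10409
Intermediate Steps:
d(z) = 10 - 5*z (d(z) = (z + (-5 - z))*(z - 2) = -5*(-2 + z) = 10 - 5*z)
A(h, X) = X*(15 - 5*X) (A(h, X) = X*(5 + (10 - 5*X)) = X*(15 - 5*X))
(12 - 1*(-27))*A(-9, -6) + (76 - 1*(-45)) = (12 - 1*(-27))*(5*(-6)*(3 - 1*(-6))) + (76 - 1*(-45)) = (12 + 27)*(5*(-6)*(3 + 6)) + (76 + 45) = 39*(5*(-6)*9) + 121 = 39*(-270) + 121 = -10530 + 121 = -10409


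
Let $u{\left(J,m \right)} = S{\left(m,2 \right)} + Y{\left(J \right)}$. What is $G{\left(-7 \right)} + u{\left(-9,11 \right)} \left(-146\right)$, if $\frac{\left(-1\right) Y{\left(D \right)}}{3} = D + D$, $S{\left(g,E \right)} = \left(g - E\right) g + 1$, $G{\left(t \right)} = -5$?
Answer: $-22489$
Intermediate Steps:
$S{\left(g,E \right)} = 1 + g \left(g - E\right)$ ($S{\left(g,E \right)} = g \left(g - E\right) + 1 = 1 + g \left(g - E\right)$)
$Y{\left(D \right)} = - 6 D$ ($Y{\left(D \right)} = - 3 \left(D + D\right) = - 3 \cdot 2 D = - 6 D$)
$u{\left(J,m \right)} = 1 + m^{2} - 6 J - 2 m$ ($u{\left(J,m \right)} = \left(1 + m^{2} - 2 m\right) - 6 J = 1 + m^{2} - 6 J - 2 m$)
$G{\left(-7 \right)} + u{\left(-9,11 \right)} \left(-146\right) = -5 + \left(1 + 11^{2} - -54 - 22\right) \left(-146\right) = -5 + \left(1 + 121 + 54 - 22\right) \left(-146\right) = -5 + 154 \left(-146\right) = -5 - 22484 = -22489$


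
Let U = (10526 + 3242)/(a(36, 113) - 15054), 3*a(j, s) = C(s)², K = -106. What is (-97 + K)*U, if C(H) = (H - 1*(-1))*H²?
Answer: -1397452/353160576399 ≈ -3.9570e-6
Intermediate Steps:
C(H) = H²*(1 + H) (C(H) = (H + 1)*H² = (1 + H)*H² = H²*(1 + H))
a(j, s) = s⁴*(1 + s)²/3 (a(j, s) = (s²*(1 + s))²/3 = (s⁴*(1 + s)²)/3 = s⁴*(1 + s)²/3)
U = 6884/353160576399 (U = (10526 + 3242)/((⅓)*113⁴*(1 + 113)² - 15054) = 13768/((⅓)*163047361*114² - 15054) = 13768/((⅓)*163047361*12996 - 15054) = 13768/(706321167852 - 15054) = 13768/706321152798 = 13768*(1/706321152798) = 6884/353160576399 ≈ 1.9493e-8)
(-97 + K)*U = (-97 - 106)*(6884/353160576399) = -203*6884/353160576399 = -1397452/353160576399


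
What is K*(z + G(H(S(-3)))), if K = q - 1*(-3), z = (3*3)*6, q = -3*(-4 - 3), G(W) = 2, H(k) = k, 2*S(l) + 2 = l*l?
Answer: 1344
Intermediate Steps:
S(l) = -1 + l²/2 (S(l) = -1 + (l*l)/2 = -1 + l²/2)
q = 21 (q = -3*(-7) = 21)
z = 54 (z = 9*6 = 54)
K = 24 (K = 21 - 1*(-3) = 21 + 3 = 24)
K*(z + G(H(S(-3)))) = 24*(54 + 2) = 24*56 = 1344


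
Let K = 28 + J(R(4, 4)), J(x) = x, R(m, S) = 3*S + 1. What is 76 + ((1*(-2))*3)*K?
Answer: -170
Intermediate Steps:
R(m, S) = 1 + 3*S
K = 41 (K = 28 + (1 + 3*4) = 28 + (1 + 12) = 28 + 13 = 41)
76 + ((1*(-2))*3)*K = 76 + ((1*(-2))*3)*41 = 76 - 2*3*41 = 76 - 6*41 = 76 - 246 = -170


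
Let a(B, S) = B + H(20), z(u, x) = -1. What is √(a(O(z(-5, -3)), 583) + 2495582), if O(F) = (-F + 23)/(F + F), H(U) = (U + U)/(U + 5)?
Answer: √62389290/5 ≈ 1579.7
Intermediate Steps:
H(U) = 2*U/(5 + U) (H(U) = (2*U)/(5 + U) = 2*U/(5 + U))
O(F) = (23 - F)/(2*F) (O(F) = (23 - F)/((2*F)) = (23 - F)*(1/(2*F)) = (23 - F)/(2*F))
a(B, S) = 8/5 + B (a(B, S) = B + 2*20/(5 + 20) = B + 2*20/25 = B + 2*20*(1/25) = B + 8/5 = 8/5 + B)
√(a(O(z(-5, -3)), 583) + 2495582) = √((8/5 + (½)*(23 - 1*(-1))/(-1)) + 2495582) = √((8/5 + (½)*(-1)*(23 + 1)) + 2495582) = √((8/5 + (½)*(-1)*24) + 2495582) = √((8/5 - 12) + 2495582) = √(-52/5 + 2495582) = √(12477858/5) = √62389290/5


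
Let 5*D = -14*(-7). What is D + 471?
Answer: 2453/5 ≈ 490.60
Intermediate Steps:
D = 98/5 (D = (-14*(-7))/5 = (1/5)*98 = 98/5 ≈ 19.600)
D + 471 = 98/5 + 471 = 2453/5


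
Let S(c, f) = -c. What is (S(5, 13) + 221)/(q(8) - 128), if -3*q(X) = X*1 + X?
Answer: -81/50 ≈ -1.6200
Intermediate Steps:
q(X) = -2*X/3 (q(X) = -(X*1 + X)/3 = -(X + X)/3 = -2*X/3)
(S(5, 13) + 221)/(q(8) - 128) = (-1*5 + 221)/(-2/3*8 - 128) = (-5 + 221)/(-16/3 - 128) = 216/(-400/3) = 216*(-3/400) = -81/50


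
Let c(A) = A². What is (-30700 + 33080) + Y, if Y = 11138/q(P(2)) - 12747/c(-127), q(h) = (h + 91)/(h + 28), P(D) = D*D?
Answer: 9394189599/1532255 ≈ 6131.0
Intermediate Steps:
P(D) = D²
q(h) = (91 + h)/(28 + h)
Y = 5747422699/1532255 (Y = 11138/(((91 + 2²)/(28 + 2²))) - 12747/((-127)²) = 11138/(((91 + 4)/(28 + 4))) - 12747/16129 = 11138/((95/32)) - 12747*1/16129 = 11138/(((1/32)*95)) - 12747/16129 = 11138/(95/32) - 12747/16129 = 11138*(32/95) - 12747/16129 = 356416/95 - 12747/16129 = 5747422699/1532255 ≈ 3751.0)
(-30700 + 33080) + Y = (-30700 + 33080) + 5747422699/1532255 = 2380 + 5747422699/1532255 = 9394189599/1532255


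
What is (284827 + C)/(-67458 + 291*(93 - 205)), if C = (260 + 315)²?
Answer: -307726/50025 ≈ -6.1514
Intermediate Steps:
C = 330625 (C = 575² = 330625)
(284827 + C)/(-67458 + 291*(93 - 205)) = (284827 + 330625)/(-67458 + 291*(93 - 205)) = 615452/(-67458 + 291*(-112)) = 615452/(-67458 - 32592) = 615452/(-100050) = 615452*(-1/100050) = -307726/50025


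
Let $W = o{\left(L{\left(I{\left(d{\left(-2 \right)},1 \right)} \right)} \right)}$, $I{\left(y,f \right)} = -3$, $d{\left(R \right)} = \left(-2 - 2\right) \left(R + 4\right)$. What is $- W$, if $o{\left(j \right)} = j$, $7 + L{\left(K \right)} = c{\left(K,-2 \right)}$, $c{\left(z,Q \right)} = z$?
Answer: $10$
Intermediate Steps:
$d{\left(R \right)} = -16 - 4 R$ ($d{\left(R \right)} = - 4 \left(4 + R\right) = -16 - 4 R$)
$L{\left(K \right)} = -7 + K$
$W = -10$ ($W = -7 - 3 = -10$)
$- W = \left(-1\right) \left(-10\right) = 10$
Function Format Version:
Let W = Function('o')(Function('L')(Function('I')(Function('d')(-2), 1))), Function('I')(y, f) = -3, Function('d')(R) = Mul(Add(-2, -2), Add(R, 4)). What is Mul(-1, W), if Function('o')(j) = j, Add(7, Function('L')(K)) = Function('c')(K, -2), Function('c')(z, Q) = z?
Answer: 10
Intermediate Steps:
Function('d')(R) = Add(-16, Mul(-4, R)) (Function('d')(R) = Mul(-4, Add(4, R)) = Add(-16, Mul(-4, R)))
Function('L')(K) = Add(-7, K)
W = -10 (W = Add(-7, -3) = -10)
Mul(-1, W) = Mul(-1, -10) = 10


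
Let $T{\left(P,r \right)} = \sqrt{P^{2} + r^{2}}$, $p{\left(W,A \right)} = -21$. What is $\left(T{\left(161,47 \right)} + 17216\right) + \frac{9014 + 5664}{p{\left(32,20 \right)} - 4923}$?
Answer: $\frac{42550613}{2472} + \sqrt{28130} \approx 17381.0$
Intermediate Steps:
$\left(T{\left(161,47 \right)} + 17216\right) + \frac{9014 + 5664}{p{\left(32,20 \right)} - 4923} = \left(\sqrt{161^{2} + 47^{2}} + 17216\right) + \frac{9014 + 5664}{-21 - 4923} = \left(\sqrt{25921 + 2209} + 17216\right) + \frac{14678}{-4944} = \left(\sqrt{28130} + 17216\right) + 14678 \left(- \frac{1}{4944}\right) = \left(17216 + \sqrt{28130}\right) - \frac{7339}{2472} = \frac{42550613}{2472} + \sqrt{28130}$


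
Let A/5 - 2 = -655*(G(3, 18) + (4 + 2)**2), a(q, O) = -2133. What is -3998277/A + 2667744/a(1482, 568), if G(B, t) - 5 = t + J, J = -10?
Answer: -46616801791/38030205 ≈ -1225.8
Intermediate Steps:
G(B, t) = -5 + t (G(B, t) = 5 + (t - 10) = 5 + (-10 + t) = -5 + t)
A = -160465 (A = 10 + 5*(-655*((-5 + 18) + (4 + 2)**2)) = 10 + 5*(-655*(13 + 6**2)) = 10 + 5*(-655*(13 + 36)) = 10 + 5*(-655*49) = 10 + 5*(-32095) = 10 - 160475 = -160465)
-3998277/A + 2667744/a(1482, 568) = -3998277/(-160465) + 2667744/(-2133) = -3998277*(-1/160465) + 2667744*(-1/2133) = 3998277/160465 - 296416/237 = -46616801791/38030205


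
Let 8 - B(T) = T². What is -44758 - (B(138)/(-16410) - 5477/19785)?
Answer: -484398313733/10822395 ≈ -44759.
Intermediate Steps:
B(T) = 8 - T²
-44758 - (B(138)/(-16410) - 5477/19785) = -44758 - ((8 - 1*138²)/(-16410) - 5477/19785) = -44758 - ((8 - 1*19044)*(-1/16410) - 5477*1/19785) = -44758 - ((8 - 19044)*(-1/16410) - 5477/19785) = -44758 - (-19036*(-1/16410) - 5477/19785) = -44758 - (9518/8205 - 5477/19785) = -44758 - 1*9558323/10822395 = -44758 - 9558323/10822395 = -484398313733/10822395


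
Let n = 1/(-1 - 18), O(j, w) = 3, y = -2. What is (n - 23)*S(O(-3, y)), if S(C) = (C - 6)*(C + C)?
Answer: 7884/19 ≈ 414.95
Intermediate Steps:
S(C) = 2*C*(-6 + C) (S(C) = (-6 + C)*(2*C) = 2*C*(-6 + C))
n = -1/19 (n = 1/(-19) = -1/19 ≈ -0.052632)
(n - 23)*S(O(-3, y)) = (-1/19 - 23)*(2*3*(-6 + 3)) = -876*3*(-3)/19 = -438/19*(-18) = 7884/19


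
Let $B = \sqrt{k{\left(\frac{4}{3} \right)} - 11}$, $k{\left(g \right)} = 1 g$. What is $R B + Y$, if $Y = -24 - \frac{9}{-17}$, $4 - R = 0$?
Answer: $- \frac{399}{17} + \frac{4 i \sqrt{87}}{3} \approx -23.471 + 12.437 i$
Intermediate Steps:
$R = 4$ ($R = 4 - 0 = 4 + 0 = 4$)
$k{\left(g \right)} = g$
$Y = - \frac{399}{17}$ ($Y = -24 - - \frac{9}{17} = -24 + \frac{9}{17} = - \frac{399}{17} \approx -23.471$)
$B = \frac{i \sqrt{87}}{3}$ ($B = \sqrt{\frac{4}{3} - 11} = \sqrt{- \frac{29}{3}} = \frac{i \sqrt{87}}{3} \approx 3.1091 i$)
$R B + Y = 4 \frac{i \sqrt{87}}{3} - \frac{399}{17} = \frac{4 i \sqrt{87}}{3} - \frac{399}{17} = - \frac{399}{17} + \frac{4 i \sqrt{87}}{3}$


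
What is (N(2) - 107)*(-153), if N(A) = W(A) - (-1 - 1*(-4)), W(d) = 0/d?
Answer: 16830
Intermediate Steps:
W(d) = 0
N(A) = -3 (N(A) = 0 - (-1 - 1*(-4)) = 0 - (-1 + 4) = 0 - 1*3 = 0 - 3 = -3)
(N(2) - 107)*(-153) = (-3 - 107)*(-153) = -110*(-153) = 16830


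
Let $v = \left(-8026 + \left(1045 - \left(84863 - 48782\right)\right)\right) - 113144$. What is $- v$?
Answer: $156206$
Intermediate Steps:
$v = -156206$ ($v = \left(-8026 + \left(1045 - \left(84863 - 48782\right)\right)\right) - 113144 = \left(-8026 + \left(1045 - 36081\right)\right) - 113144 = \left(-8026 - 35036\right) - 113144 = -43062 - 113144 = -156206$)
$- v = \left(-1\right) \left(-156206\right) = 156206$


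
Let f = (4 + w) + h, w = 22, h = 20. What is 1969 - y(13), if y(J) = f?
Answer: 1923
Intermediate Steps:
f = 46 (f = (4 + 22) + 20 = 26 + 20 = 46)
y(J) = 46
1969 - y(13) = 1969 - 1*46 = 1969 - 46 = 1923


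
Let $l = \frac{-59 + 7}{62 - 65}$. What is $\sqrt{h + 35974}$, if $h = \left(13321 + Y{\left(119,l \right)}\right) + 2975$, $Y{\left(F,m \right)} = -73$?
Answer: $\sqrt{52197} \approx 228.47$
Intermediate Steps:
$l = \frac{52}{3}$ ($l = - \frac{52}{-3} = \left(-52\right) \left(- \frac{1}{3}\right) = \frac{52}{3} \approx 17.333$)
$h = 16223$ ($h = \left(13321 - 73\right) + 2975 = 13248 + 2975 = 16223$)
$\sqrt{h + 35974} = \sqrt{16223 + 35974} = \sqrt{52197}$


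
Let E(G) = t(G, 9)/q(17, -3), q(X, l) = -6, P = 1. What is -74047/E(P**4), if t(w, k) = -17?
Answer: -444282/17 ≈ -26134.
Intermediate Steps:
E(G) = 17/6 (E(G) = -17/(-6) = -17*(-1/6) = 17/6)
-74047/E(P**4) = -74047/17/6 = -74047*6/17 = -444282/17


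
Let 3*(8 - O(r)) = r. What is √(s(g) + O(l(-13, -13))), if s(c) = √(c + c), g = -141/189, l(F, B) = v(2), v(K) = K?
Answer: √(3234 + 21*I*√658)/21 ≈ 2.7173 + 0.22476*I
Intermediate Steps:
l(F, B) = 2
g = -47/63 (g = -141*1/189 = -47/63 ≈ -0.74603)
s(c) = √2*√c (s(c) = √(2*c) = √2*√c)
O(r) = 8 - r/3
√(s(g) + O(l(-13, -13))) = √(√2*√(-47/63) + (8 - ⅓*2)) = √(√2*(I*√329/21) + (8 - ⅔)) = √(I*√658/21 + 22/3) = √(22/3 + I*√658/21)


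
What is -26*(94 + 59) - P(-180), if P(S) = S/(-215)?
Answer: -171090/43 ≈ -3978.8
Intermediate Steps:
P(S) = -S/215 (P(S) = S*(-1/215) = -S/215)
-26*(94 + 59) - P(-180) = -26*(94 + 59) - (-1)*(-180)/215 = -26*153 - 1*36/43 = -3978 - 36/43 = -171090/43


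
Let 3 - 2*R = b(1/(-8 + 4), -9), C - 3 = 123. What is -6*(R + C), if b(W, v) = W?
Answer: -3063/4 ≈ -765.75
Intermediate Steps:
C = 126 (C = 3 + 123 = 126)
R = 13/8 (R = 3/2 - 1/(2*(-8 + 4)) = 3/2 - ½/(-4) = 3/2 - ½*(-¼) = 3/2 + ⅛ = 13/8 ≈ 1.6250)
-6*(R + C) = -6*(13/8 + 126) = -6*1021/8 = -3063/4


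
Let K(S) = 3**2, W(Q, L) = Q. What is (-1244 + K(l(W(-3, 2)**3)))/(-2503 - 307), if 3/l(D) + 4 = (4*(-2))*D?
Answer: 247/562 ≈ 0.43950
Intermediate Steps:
l(D) = 3/(-4 - 8*D) (l(D) = 3/(-4 + (4*(-2))*D) = 3/(-4 - 8*D))
K(S) = 9
(-1244 + K(l(W(-3, 2)**3)))/(-2503 - 307) = (-1244 + 9)/(-2503 - 307) = -1235/(-2810) = -1235*(-1/2810) = 247/562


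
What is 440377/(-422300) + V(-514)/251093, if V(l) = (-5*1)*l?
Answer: -109490271061/106036573900 ≈ -1.0326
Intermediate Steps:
V(l) = -5*l
440377/(-422300) + V(-514)/251093 = 440377/(-422300) - 5*(-514)/251093 = 440377*(-1/422300) + 2570*(1/251093) = -440377/422300 + 2570/251093 = -109490271061/106036573900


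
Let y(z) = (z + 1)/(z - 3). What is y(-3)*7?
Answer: 7/3 ≈ 2.3333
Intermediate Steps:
y(z) = (1 + z)/(-3 + z)
y(-3)*7 = ((1 - 3)/(-3 - 3))*7 = (-2/(-6))*7 = -⅙*(-2)*7 = (⅓)*7 = 7/3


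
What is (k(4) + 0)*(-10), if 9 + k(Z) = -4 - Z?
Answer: 170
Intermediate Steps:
k(Z) = -13 - Z (k(Z) = -9 + (-4 - Z) = -13 - Z)
(k(4) + 0)*(-10) = ((-13 - 1*4) + 0)*(-10) = ((-13 - 4) + 0)*(-10) = (-17 + 0)*(-10) = -17*(-10) = 170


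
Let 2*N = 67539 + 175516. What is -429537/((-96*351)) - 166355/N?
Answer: 6212674625/545998752 ≈ 11.379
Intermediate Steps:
N = 243055/2 (N = (67539 + 175516)/2 = (½)*243055 = 243055/2 ≈ 1.2153e+5)
-429537/((-96*351)) - 166355/N = -429537/((-96*351)) - 166355/243055/2 = -429537/(-33696) - 166355*2/243055 = -429537*(-1/33696) - 66542/48611 = 143179/11232 - 66542/48611 = 6212674625/545998752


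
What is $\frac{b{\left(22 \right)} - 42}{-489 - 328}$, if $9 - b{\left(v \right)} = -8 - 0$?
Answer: $\frac{25}{817} \approx 0.0306$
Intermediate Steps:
$b{\left(v \right)} = 17$ ($b{\left(v \right)} = 9 - \left(-8 - 0\right) = 9 - \left(-8 + 0\right) = 9 - -8 = 9 + 8 = 17$)
$\frac{b{\left(22 \right)} - 42}{-489 - 328} = \frac{17 - 42}{-489 - 328} = - \frac{25}{-817} = \left(-25\right) \left(- \frac{1}{817}\right) = \frac{25}{817}$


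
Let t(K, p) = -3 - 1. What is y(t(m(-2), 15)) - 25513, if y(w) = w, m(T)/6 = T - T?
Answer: -25517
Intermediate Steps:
m(T) = 0 (m(T) = 6*(T - T) = 6*0 = 0)
t(K, p) = -4
y(t(m(-2), 15)) - 25513 = -4 - 25513 = -25517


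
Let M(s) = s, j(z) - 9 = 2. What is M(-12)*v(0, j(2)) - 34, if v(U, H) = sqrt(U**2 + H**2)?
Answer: -166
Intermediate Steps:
j(z) = 11 (j(z) = 9 + 2 = 11)
v(U, H) = sqrt(H**2 + U**2)
M(-12)*v(0, j(2)) - 34 = -12*sqrt(11**2 + 0**2) - 34 = -12*sqrt(121 + 0) - 34 = -12*sqrt(121) - 34 = -12*11 - 34 = -132 - 34 = -166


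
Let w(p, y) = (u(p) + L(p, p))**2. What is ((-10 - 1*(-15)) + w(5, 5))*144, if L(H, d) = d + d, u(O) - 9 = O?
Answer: 83664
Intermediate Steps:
u(O) = 9 + O
L(H, d) = 2*d
w(p, y) = (9 + 3*p)**2 (w(p, y) = ((9 + p) + 2*p)**2 = (9 + 3*p)**2)
((-10 - 1*(-15)) + w(5, 5))*144 = ((-10 - 1*(-15)) + 9*(3 + 5)**2)*144 = ((-10 + 15) + 9*8**2)*144 = (5 + 9*64)*144 = (5 + 576)*144 = 581*144 = 83664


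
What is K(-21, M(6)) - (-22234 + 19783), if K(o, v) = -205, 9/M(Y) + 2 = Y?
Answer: 2246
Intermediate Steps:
M(Y) = 9/(-2 + Y)
K(-21, M(6)) - (-22234 + 19783) = -205 - (-22234 + 19783) = -205 - 1*(-2451) = -205 + 2451 = 2246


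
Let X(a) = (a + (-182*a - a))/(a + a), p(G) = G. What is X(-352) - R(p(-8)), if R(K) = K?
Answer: -83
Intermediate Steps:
X(a) = -91 (X(a) = (a - 183*a)/((2*a)) = (-182*a)*(1/(2*a)) = -91)
X(-352) - R(p(-8)) = -91 - 1*(-8) = -91 + 8 = -83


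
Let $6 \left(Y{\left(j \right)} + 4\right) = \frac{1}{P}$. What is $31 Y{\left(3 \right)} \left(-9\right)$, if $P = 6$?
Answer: $\frac{4433}{4} \approx 1108.3$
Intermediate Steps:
$Y{\left(j \right)} = - \frac{143}{36}$ ($Y{\left(j \right)} = -4 + \frac{1}{6 \cdot 6} = -4 + \frac{1}{6} \cdot \frac{1}{6} = -4 + \frac{1}{36} = - \frac{143}{36}$)
$31 Y{\left(3 \right)} \left(-9\right) = 31 \left(- \frac{143}{36}\right) \left(-9\right) = \left(- \frac{4433}{36}\right) \left(-9\right) = \frac{4433}{4}$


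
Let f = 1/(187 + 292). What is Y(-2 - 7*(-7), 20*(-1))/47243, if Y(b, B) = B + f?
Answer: -9579/22629397 ≈ -0.00042330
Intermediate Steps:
f = 1/479 ≈ 0.0020877
Y(b, B) = 1/479 + B (Y(b, B) = B + 1/479 = 1/479 + B)
Y(-2 - 7*(-7), 20*(-1))/47243 = (1/479 + 20*(-1))/47243 = (1/479 - 20)*(1/47243) = -9579/479*1/47243 = -9579/22629397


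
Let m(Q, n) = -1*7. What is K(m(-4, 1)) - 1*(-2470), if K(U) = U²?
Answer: 2519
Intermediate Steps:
m(Q, n) = -7
K(m(-4, 1)) - 1*(-2470) = (-7)² - 1*(-2470) = 49 + 2470 = 2519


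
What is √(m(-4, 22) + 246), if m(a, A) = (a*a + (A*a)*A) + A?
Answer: 2*I*√413 ≈ 40.645*I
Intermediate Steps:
m(a, A) = A + a² + a*A² (m(a, A) = (a² + a*A²) + A = A + a² + a*A²)
√(m(-4, 22) + 246) = √((22 + (-4)² - 4*22²) + 246) = √((22 + 16 - 4*484) + 246) = √((22 + 16 - 1936) + 246) = √(-1898 + 246) = √(-1652) = 2*I*√413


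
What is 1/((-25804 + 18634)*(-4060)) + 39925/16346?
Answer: 581112375673/237917664600 ≈ 2.4425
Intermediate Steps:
1/((-25804 + 18634)*(-4060)) + 39925/16346 = -1/4060/(-7170) + 39925*(1/16346) = -1/7170*(-1/4060) + 39925/16346 = 1/29110200 + 39925/16346 = 581112375673/237917664600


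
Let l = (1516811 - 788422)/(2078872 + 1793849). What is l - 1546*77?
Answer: -461015724893/3872721 ≈ -1.1904e+5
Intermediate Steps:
l = 728389/3872721 ≈ 0.18808
l - 1546*77 = 728389/3872721 - 1546*77 = 728389/3872721 - 1*119042 = 728389/3872721 - 119042 = -461015724893/3872721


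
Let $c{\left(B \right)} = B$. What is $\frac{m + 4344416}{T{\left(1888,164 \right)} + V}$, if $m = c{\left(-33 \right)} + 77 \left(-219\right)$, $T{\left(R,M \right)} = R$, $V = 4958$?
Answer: $\frac{2163760}{3423} \approx 632.12$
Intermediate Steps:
$m = -16896$ ($m = -33 + 77 \left(-219\right) = -33 - 16863 = -16896$)
$\frac{m + 4344416}{T{\left(1888,164 \right)} + V} = \frac{-16896 + 4344416}{1888 + 4958} = \frac{4327520}{6846} = 4327520 \cdot \frac{1}{6846} = \frac{2163760}{3423}$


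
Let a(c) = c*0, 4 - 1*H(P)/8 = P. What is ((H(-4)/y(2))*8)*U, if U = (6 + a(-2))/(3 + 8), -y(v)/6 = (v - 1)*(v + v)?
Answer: -128/11 ≈ -11.636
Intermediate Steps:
y(v) = -12*v*(-1 + v) (y(v) = -6*(v - 1)*(v + v) = -6*(-1 + v)*2*v = -12*v*(-1 + v))
H(P) = 32 - 8*P
a(c) = 0
U = 6/11 (U = (6 + 0)/(3 + 8) = 6/11 ≈ 0.54545)
((H(-4)/y(2))*8)*U = (((32 - 8*(-4))/((12*2*(1 - 1*2))))*8)*(6/11) = (((32 + 32)/((12*2*(1 - 2))))*8)*(6/11) = ((64/((12*2*(-1))))*8)*(6/11) = ((64/(-24))*8)*(6/11) = ((64*(-1/24))*8)*(6/11) = -8/3*8*(6/11) = -64/3*6/11 = -128/11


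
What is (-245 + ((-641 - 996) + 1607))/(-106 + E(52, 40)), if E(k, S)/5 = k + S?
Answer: -275/354 ≈ -0.77684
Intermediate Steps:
E(k, S) = 5*S + 5*k (E(k, S) = 5*(k + S) = 5*(S + k) = 5*S + 5*k)
(-245 + ((-641 - 996) + 1607))/(-106 + E(52, 40)) = (-245 + ((-641 - 996) + 1607))/(-106 + (5*40 + 5*52)) = (-245 + (-1637 + 1607))/(-106 + (200 + 260)) = (-245 - 30)/(-106 + 460) = -275/354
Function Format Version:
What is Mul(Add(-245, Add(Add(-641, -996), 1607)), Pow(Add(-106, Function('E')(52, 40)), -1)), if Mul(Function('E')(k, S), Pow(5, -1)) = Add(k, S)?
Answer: Rational(-275, 354) ≈ -0.77684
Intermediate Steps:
Function('E')(k, S) = Add(Mul(5, S), Mul(5, k)) (Function('E')(k, S) = Mul(5, Add(k, S)) = Mul(5, Add(S, k)) = Add(Mul(5, S), Mul(5, k)))
Mul(Add(-245, Add(Add(-641, -996), 1607)), Pow(Add(-106, Function('E')(52, 40)), -1)) = Mul(Add(-245, Add(Add(-641, -996), 1607)), Pow(Add(-106, Add(Mul(5, 40), Mul(5, 52))), -1)) = Mul(Add(-245, Add(-1637, 1607)), Pow(Add(-106, Add(200, 260)), -1)) = Mul(Add(-245, -30), Pow(Add(-106, 460), -1)) = Mul(-275, Pow(354, -1)) = Mul(-275, Rational(1, 354)) = Rational(-275, 354)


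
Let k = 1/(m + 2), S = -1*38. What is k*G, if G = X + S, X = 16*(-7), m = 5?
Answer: -150/7 ≈ -21.429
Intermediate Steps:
S = -38
k = 1/7 (k = 1/(5 + 2) = 1/7 ≈ 0.14286)
X = -112
G = -150 (G = -112 - 38 = -150)
k*G = (1/7)*(-150) = -150/7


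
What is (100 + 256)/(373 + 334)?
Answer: 356/707 ≈ 0.50354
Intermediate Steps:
(100 + 256)/(373 + 334) = 356/707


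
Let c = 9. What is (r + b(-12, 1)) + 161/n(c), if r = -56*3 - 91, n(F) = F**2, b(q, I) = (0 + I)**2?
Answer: -20737/81 ≈ -256.01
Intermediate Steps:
b(q, I) = I**2
r = -259 (r = -168 - 91 = -259)
(r + b(-12, 1)) + 161/n(c) = (-259 + 1**2) + 161/(9**2) = (-259 + 1) + 161/81 = -258 + 161*(1/81) = -258 + 161/81 = -20737/81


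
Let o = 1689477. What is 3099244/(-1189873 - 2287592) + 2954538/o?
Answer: 1679400343594/1958365711935 ≈ 0.85755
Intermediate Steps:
3099244/(-1189873 - 2287592) + 2954538/o = 3099244/(-1189873 - 2287592) + 2954538/1689477 = 3099244/(-3477465) + 2954538*(1/1689477) = 3099244*(-1/3477465) + 984846/563159 = -3099244/3477465 + 984846/563159 = 1679400343594/1958365711935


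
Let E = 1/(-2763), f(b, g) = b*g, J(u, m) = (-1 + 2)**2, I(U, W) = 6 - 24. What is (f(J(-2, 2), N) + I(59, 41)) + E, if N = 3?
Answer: -41446/2763 ≈ -15.000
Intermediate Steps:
I(U, W) = -18
J(u, m) = 1 (J(u, m) = 1**2 = 1)
E = -1/2763 ≈ -0.00036193
(f(J(-2, 2), N) + I(59, 41)) + E = (1*3 - 18) - 1/2763 = (3 - 18) - 1/2763 = -15 - 1/2763 = -41446/2763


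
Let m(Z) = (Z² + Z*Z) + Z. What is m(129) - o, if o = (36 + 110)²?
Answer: 12095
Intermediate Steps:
o = 21316 (o = 146² = 21316)
m(Z) = Z + 2*Z² (m(Z) = (Z² + Z²) + Z = 2*Z² + Z = Z + 2*Z²)
m(129) - o = 129*(1 + 2*129) - 1*21316 = 129*(1 + 258) - 21316 = 129*259 - 21316 = 33411 - 21316 = 12095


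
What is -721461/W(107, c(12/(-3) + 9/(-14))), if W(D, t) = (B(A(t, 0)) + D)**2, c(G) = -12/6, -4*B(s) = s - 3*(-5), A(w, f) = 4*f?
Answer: -11543376/170569 ≈ -67.676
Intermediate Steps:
B(s) = -15/4 - s/4 (B(s) = -(s - 3*(-5))/4 = -(s + 15)/4 = -(15 + s)/4 = -15/4 - s/4)
c(G) = -2 (c(G) = -12*1/6 = -2)
W(D, t) = (-15/4 + D)**2 (W(D, t) = ((-15/4 - 0) + D)**2 = ((-15/4 - 1/4*0) + D)**2 = ((-15/4 + 0) + D)**2 = (-15/4 + D)**2)
-721461/W(107, c(12/(-3) + 9/(-14))) = -721461*16/(-15 + 4*107)**2 = -721461*16/(-15 + 428)**2 = -721461/((1/16)*413**2) = -721461/((1/16)*170569) = -721461/170569/16 = -721461*16/170569 = -11543376/170569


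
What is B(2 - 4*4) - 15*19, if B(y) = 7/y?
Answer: -571/2 ≈ -285.50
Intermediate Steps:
B(2 - 4*4) - 15*19 = 7/(2 - 4*4) - 15*19 = 7/(2 - 16) - 285 = 7/(-14) - 285 = 7*(-1/14) - 285 = -½ - 285 = -571/2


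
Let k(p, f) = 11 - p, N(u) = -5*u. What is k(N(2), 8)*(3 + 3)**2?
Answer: 756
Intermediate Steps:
k(N(2), 8)*(3 + 3)**2 = (11 - (-5)*2)*(3 + 3)**2 = (11 - 1*(-10))*6**2 = (11 + 10)*36 = 21*36 = 756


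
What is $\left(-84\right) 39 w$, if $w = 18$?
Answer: $-58968$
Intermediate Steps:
$\left(-84\right) 39 w = \left(-84\right) 39 \cdot 18 = \left(-3276\right) 18 = -58968$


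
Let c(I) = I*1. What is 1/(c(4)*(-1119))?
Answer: -1/4476 ≈ -0.00022341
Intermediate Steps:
c(I) = I
1/(c(4)*(-1119)) = 1/(4*(-1119)) = 1/(-4476) = -1/4476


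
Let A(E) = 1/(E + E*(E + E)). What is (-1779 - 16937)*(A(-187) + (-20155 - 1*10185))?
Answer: 39607647764724/69751 ≈ 5.6784e+8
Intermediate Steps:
A(E) = 1/(E + 2*E**2) (A(E) = 1/(E + E*(2*E)) = 1/(E + 2*E**2))
(-1779 - 16937)*(A(-187) + (-20155 - 1*10185)) = (-1779 - 16937)*(1/((-187)*(1 + 2*(-187))) + (-20155 - 1*10185)) = -18716*(-1/(187*(1 - 374)) + (-20155 - 10185)) = -18716*(-1/187/(-373) - 30340) = -18716*(-1/187*(-1/373) - 30340) = -18716*(1/69751 - 30340) = -18716*(-2116245339/69751) = 39607647764724/69751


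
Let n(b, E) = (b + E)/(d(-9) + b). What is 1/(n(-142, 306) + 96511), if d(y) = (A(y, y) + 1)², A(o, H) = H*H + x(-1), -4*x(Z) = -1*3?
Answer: 107289/10354571303 ≈ 1.0362e-5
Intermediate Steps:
x(Z) = ¾ (x(Z) = -(-1)*3/4 = -¼*(-3) = ¾)
A(o, H) = ¾ + H² (A(o, H) = H*H + ¾ = H² + ¾ = ¾ + H²)
d(y) = (7/4 + y²)² (d(y) = ((¾ + y²) + 1)² = (7/4 + y²)²)
n(b, E) = (E + b)/(109561/16 + b) (n(b, E) = (b + E)/((7 + 4*(-9)²)²/16 + b) = (E + b)/((7 + 4*81)²/16 + b) = (E + b)/((7 + 324)²/16 + b) = (E + b)/((1/16)*331² + b) = (E + b)/((1/16)*109561 + b) = (E + b)/(109561/16 + b))
1/(n(-142, 306) + 96511) = 1/(16*(306 - 142)/(109561 + 16*(-142)) + 96511) = 1/(16*164/(109561 - 2272) + 96511) = 1/(16*164/107289 + 96511) = 1/(16*(1/107289)*164 + 96511) = 1/(2624/107289 + 96511) = 1/(10354571303/107289) = 107289/10354571303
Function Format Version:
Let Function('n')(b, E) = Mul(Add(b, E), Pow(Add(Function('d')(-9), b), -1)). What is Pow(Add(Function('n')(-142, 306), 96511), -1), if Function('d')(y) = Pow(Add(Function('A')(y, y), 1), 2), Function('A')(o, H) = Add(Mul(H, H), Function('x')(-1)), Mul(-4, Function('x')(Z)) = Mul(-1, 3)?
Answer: Rational(107289, 10354571303) ≈ 1.0362e-5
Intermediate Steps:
Function('x')(Z) = Rational(3, 4) (Function('x')(Z) = Mul(Rational(-1, 4), Mul(-1, 3)) = Mul(Rational(-1, 4), -3) = Rational(3, 4))
Function('A')(o, H) = Add(Rational(3, 4), Pow(H, 2)) (Function('A')(o, H) = Add(Mul(H, H), Rational(3, 4)) = Add(Pow(H, 2), Rational(3, 4)) = Add(Rational(3, 4), Pow(H, 2)))
Function('d')(y) = Pow(Add(Rational(7, 4), Pow(y, 2)), 2) (Function('d')(y) = Pow(Add(Add(Rational(3, 4), Pow(y, 2)), 1), 2) = Pow(Add(Rational(7, 4), Pow(y, 2)), 2))
Function('n')(b, E) = Mul(Pow(Add(Rational(109561, 16), b), -1), Add(E, b)) (Function('n')(b, E) = Mul(Add(b, E), Pow(Add(Mul(Rational(1, 16), Pow(Add(7, Mul(4, Pow(-9, 2))), 2)), b), -1)) = Mul(Add(E, b), Pow(Add(Mul(Rational(1, 16), Pow(Add(7, Mul(4, 81)), 2)), b), -1)) = Mul(Add(E, b), Pow(Add(Mul(Rational(1, 16), Pow(Add(7, 324), 2)), b), -1)) = Mul(Add(E, b), Pow(Add(Mul(Rational(1, 16), Pow(331, 2)), b), -1)) = Mul(Add(E, b), Pow(Add(Mul(Rational(1, 16), 109561), b), -1)) = Mul(Add(E, b), Pow(Add(Rational(109561, 16), b), -1)) = Mul(Pow(Add(Rational(109561, 16), b), -1), Add(E, b)))
Pow(Add(Function('n')(-142, 306), 96511), -1) = Pow(Add(Mul(16, Pow(Add(109561, Mul(16, -142)), -1), Add(306, -142)), 96511), -1) = Pow(Add(Mul(16, Pow(Add(109561, -2272), -1), 164), 96511), -1) = Pow(Add(Mul(16, Pow(107289, -1), 164), 96511), -1) = Pow(Add(Mul(16, Rational(1, 107289), 164), 96511), -1) = Pow(Add(Rational(2624, 107289), 96511), -1) = Pow(Rational(10354571303, 107289), -1) = Rational(107289, 10354571303)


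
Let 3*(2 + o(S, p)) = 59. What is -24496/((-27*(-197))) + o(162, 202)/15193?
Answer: -372073759/80811567 ≈ -4.6042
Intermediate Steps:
o(S, p) = 53/3 (o(S, p) = -2 + (1/3)*59 = -2 + 59/3 = 53/3)
-24496/((-27*(-197))) + o(162, 202)/15193 = -24496/((-27*(-197))) + (53/3)/15193 = -24496/5319 + (53/3)*(1/15193) = -24496*1/5319 + 53/45579 = -24496/5319 + 53/45579 = -372073759/80811567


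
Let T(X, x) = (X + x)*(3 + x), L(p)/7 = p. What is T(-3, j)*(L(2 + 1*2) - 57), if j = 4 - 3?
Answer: 232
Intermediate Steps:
L(p) = 7*p
j = 1
T(X, x) = (3 + x)*(X + x)
T(-3, j)*(L(2 + 1*2) - 57) = (1² + 3*(-3) + 3*1 - 3*1)*(7*(2 + 1*2) - 57) = (1 - 9 + 3 - 3)*(7*(2 + 2) - 57) = -8*(7*4 - 57) = -8*(28 - 57) = -8*(-29) = 232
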